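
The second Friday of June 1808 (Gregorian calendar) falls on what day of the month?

June 1, 1808 is a Wednesday, so the first Friday is the 3rd.
The second Friday is 3 + 7 = 10.

10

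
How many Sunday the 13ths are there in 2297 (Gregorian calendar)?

1

Check the 13th of each month of 2297: Jan 13: Wed, Feb 13: Sat, Mar 13: Sat, Apr 13: Tue, May 13: Thu, Jun 13: Sun, Jul 13: Tue, Aug 13: Fri, Sep 13: Mon, Oct 13: Wed, Nov 13: Sat, Dec 13: Mon.
Sunday occurs in June — 1 month.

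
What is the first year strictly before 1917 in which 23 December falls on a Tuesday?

From one year to the next, a fixed date's weekday advances by 1, or by 2 when a Feb 29 lies between the two dates.
1917: December 23 is Sunday.
1916: Saturday (−1)
1915: Thursday (−2)
1914: Wednesday (−1)
1913: Tuesday (−1)
23 December falls on a Tuesday in 1913.

1913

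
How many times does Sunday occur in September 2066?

September 2066 has 30 days and begins on Wednesday.
The first Sunday is September 5.
Sundays fall on 5, 12, 19, 26 — that's 4.

4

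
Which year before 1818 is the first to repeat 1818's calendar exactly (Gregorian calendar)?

1807

Two years share a calendar iff Jan 1 falls on the same weekday and both are leap or both are common. 1818: Jan 1 is Thursday, common year.
1817: Jan 1 Wednesday, common
1816: Jan 1 Monday, leap
1815: Jan 1 Sunday, common
1814: Jan 1 Saturday, common
1813: Jan 1 Friday, common
1812: Jan 1 Wednesday, leap
1811: Jan 1 Tuesday, common
1810: Jan 1 Monday, common
1809: Jan 1 Sunday, common
1808: Jan 1 Friday, leap
1807: Jan 1 Thursday, common
1807 matches on both conditions.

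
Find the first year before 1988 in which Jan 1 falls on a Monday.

Jan 1 advances by 2 weekdays after a leap year and by 1 after a common year.
1988: Jan 1 is Friday (leap).
1987: Thursday
1986: Wednesday
1985: Tuesday
1984: Sunday (leap)
1983: Saturday
1982: Friday
1981: Thursday
1980: Tuesday (leap)
1979: Monday
1979 begins on a Monday

1979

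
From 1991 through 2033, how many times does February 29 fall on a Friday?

Leap years in 1991–2033: 11 of them.
Feb 29 weekday advances by 5 (mod 7) from one leap year to the next four years later (or differs when a century non-leap intervenes).
Leap-day weekdays: 1992:Sat 1996:Thu 2000:Tue 2004:Sun 2008:Fri✓ 2012:Wed 2016:Mon 2020:Sat 2024:Thu 2028:Tue 2032:Sun
Friday: 2008 → 1.

1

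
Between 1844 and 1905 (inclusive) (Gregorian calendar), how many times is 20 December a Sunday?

9

Track 20 December's weekday year by year (advancing +1, or +2 across a Feb 29):
  1844: Fri  1845: Sat (+1)  1846: Sun (+1) ✓  1847: Mon (+1)  1848: Wed (+2)
  1849: Thu (+1)  1850: Fri (+1)  1851: Sat (+1)  1852: Mon (+2)  1853: Tue (+1)
  1854: Wed (+1)  1855: Thu (+1)  1856: Sat (+2)  1857: Sun (+1) ✓  … (34 more years) …
  1892: Tue (+2)  1893: Wed (+1)  1894: Thu (+1)  1895: Fri (+1)  1896: Sun (+2) ✓
  1897: Mon (+1)  1898: Tue (+1)  1899: Wed (+1)  1900: Thu (+1)  1901: Fri (+1)
  1902: Sat (+1)  1903: Sun (+1) ✓  1904: Tue (+2)  1905: Wed (+1)
Sunday years: 1846, 1857, 1863, 1868, 1874, 1885, 1891, 1896, 1903 — 9 in total.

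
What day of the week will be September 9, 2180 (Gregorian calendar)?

Saturday

January 1, 2180 is a Saturday.
September 9 is day 253 of the year, i.e. 252 days after Jan 1.
252 mod 7 = 0, so advance 0 weekdays from Saturday: Saturday.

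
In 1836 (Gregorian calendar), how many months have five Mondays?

A month of length L has five Mondays iff its first Monday is on day ≤ L−28 (so day 1–3 in a 31-day month, 1–2 in a 30-day month, day 1 in a leap February).
Checking each month of 1836: Jan starts Fri (31d); Feb starts Mon (29d) ✓; Mar starts Tue (31d); Apr starts Fri (30d); May starts Sun (31d) ✓; Jun starts Wed (30d); Jul starts Fri (31d); Aug starts Mon (31d) ✓; Sep starts Thu (30d); Oct starts Sat (31d) ✓; Nov starts Tue (30d); Dec starts Thu (31d).
Five-Monday months: February, May, August, October → 4.

4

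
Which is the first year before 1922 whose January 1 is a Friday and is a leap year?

1904

Jan 1 advances by 2 weekdays after a leap year and by 1 after a common year.
1922: Jan 1 is Sunday.
1921: Saturday
1920: Thursday (leap)
1919: Wednesday
1918: Tuesday
1917: Monday
1916: Saturday (leap)
1915: Friday
1914: Thursday
1913: Wednesday
1912: Monday (leap)
1911: Sunday
1910: Saturday
1909: Friday
1908: Wednesday (leap)
1907: Tuesday
1906: Monday
1905: Sunday
1904: Friday (leap)
1904 begins on a Friday and is a leap year.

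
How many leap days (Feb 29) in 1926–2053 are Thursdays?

5

Leap years in 1926–2053: 32 of them.
Feb 29 weekday advances by 5 (mod 7) from one leap year to the next four years later (or differs when a century non-leap intervenes).
Leap-day weekdays: 1928:Wed 1932:Mon 1936:Sat 1940:Thu✓ 1944:Tue 1948:Sun 1952:Fri 1956:Wed 1960:Mon 1964:Sat 1968:Thu✓ 1972:Tue 1976:Sun …(6 more)… 2004:Sun 2008:Fri 2012:Wed 2016:Mon 2020:Sat 2024:Thu✓ 2028:Tue 2032:Sun 2036:Fri 2040:Wed 2044:Mon 2048:Sat 2052:Thu✓
Thursday: 1940, 1968, 1996, 2024, 2052 → 5.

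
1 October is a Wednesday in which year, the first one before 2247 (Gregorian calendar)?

From one year to the next, a fixed date's weekday advances by 1, or by 2 when a Feb 29 lies between the two dates.
2247: October 1 is Friday.
2246: Thursday (−1)
2245: Wednesday (−1)
1 October falls on a Wednesday in 2245.

2245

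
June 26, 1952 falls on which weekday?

January 1, 1952 is a Tuesday.
June 26 is day 178 of the year, i.e. 177 days after Jan 1.
177 mod 7 = 2, so advance 2 weekdays from Tuesday: Thursday.

Thursday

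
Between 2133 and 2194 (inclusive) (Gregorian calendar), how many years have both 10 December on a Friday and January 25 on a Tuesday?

Check each year's weekday for 10 December and January 25:
  2133: Thu/Sun  2134: Fri/Mon  2135: Sat/Tue  2136: Mon/Wed  2137: Tue/Fri  2138: Wed/Sat  2139: Thu/Sun  2140: Sat/Mon  2141: Sun/Wed  2142: Mon/Thu  2143: Tue/Fri  2144: Thu/Sat  2145: Fri/Mon  2146: Sat/Tue  …(34 more)…  2181: Mon/Thu  2182: Tue/Fri  2183: Wed/Sat  2184: Fri/Sun  2185: Sat/Tue  2186: Sun/Wed  2187: Mon/Thu  2188: Wed/Fri  2189: Thu/Sun  2190: Fri/Mon  2191: Sat/Tue  2192: Mon/Wed  2193: Tue/Fri  2194: Wed/Sat
Both conditions hold in: no year — 0.

0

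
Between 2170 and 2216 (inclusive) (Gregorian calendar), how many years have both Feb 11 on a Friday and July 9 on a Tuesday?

0

Check each year's weekday for Feb 11 and July 9:
  2170: Sun/Mon  2171: Mon/Tue  2172: Tue/Thu  2173: Thu/Fri  2174: Fri/Sat  2175: Sat/Sun  2176: Sun/Tue  2177: Tue/Wed  2178: Wed/Thu  2179: Thu/Fri  2180: Fri/Sun  2181: Sun/Mon  2182: Mon/Tue  2183: Tue/Wed  …(19 more)…  2203: Fri/Sat  2204: Sat/Mon  2205: Mon/Tue  2206: Tue/Wed  2207: Wed/Thu  2208: Thu/Sat  2209: Sat/Sun  2210: Sun/Mon  2211: Mon/Tue  2212: Tue/Thu  2213: Thu/Fri  2214: Fri/Sat  2215: Sat/Sun  2216: Sun/Tue
Both conditions hold in: no year — 0.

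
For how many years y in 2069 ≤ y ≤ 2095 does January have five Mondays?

11

January has 31 days; it has five Mondays when Monday falls among the first (month-length − 28) days — i.e. when January 1 is one of Monday/Sunday/Saturday.
January 1 by year: 2069:Tue 2070:Wed 2071:Thu 2072:Fri 2073:Sun✓ 2074:Mon✓ 2075:Tue 2076:Wed 2077:Fri 2078:Sat✓ 2079:Sun✓ 2080:Mon✓ 2081:Wed 2082:Thu 2083:Fri 2084:Sat✓ 2085:Mon✓ 2086:Tue 2087:Wed 2088:Thu 2089:Sat✓ 2090:Sun✓ 2091:Mon✓ 2092:Tue 2093:Thu 2094:Fri 2095:Sat✓
Years with five Mondays: 2073, 2074, 2078, 2079, 2080, 2084, 2085, 2089, 2090, 2091, 2095 → 11.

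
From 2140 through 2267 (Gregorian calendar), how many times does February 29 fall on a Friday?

4

Leap years in 2140–2267: 31 of them.
Feb 29 weekday advances by 5 (mod 7) from one leap year to the next four years later (or differs when a century non-leap intervenes).
Leap-day weekdays: 2140:Mon 2144:Sat 2148:Thu 2152:Tue 2156:Sun 2160:Fri✓ 2164:Wed 2168:Mon 2172:Sat 2176:Thu 2180:Tue 2184:Sun 2188:Fri✓ …(5 more)… 2216:Thu 2220:Tue 2224:Sun 2228:Fri✓ 2232:Wed 2236:Mon 2240:Sat 2244:Thu 2248:Tue 2252:Sun 2256:Fri✓ 2260:Wed 2264:Mon
Friday: 2160, 2188, 2228, 2256 → 4.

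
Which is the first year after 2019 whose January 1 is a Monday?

2024

Jan 1 advances by 2 weekdays after a leap year and by 1 after a common year.
2019: Jan 1 is Tuesday.
2020: Wednesday (leap)
2021: Friday
2022: Saturday
2023: Sunday
2024: Monday (leap)
2024 begins on a Monday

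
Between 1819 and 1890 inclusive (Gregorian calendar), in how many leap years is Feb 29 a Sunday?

3

Leap years in 1819–1890: 18 of them.
Feb 29 weekday advances by 5 (mod 7) from one leap year to the next four years later (or differs when a century non-leap intervenes).
Leap-day weekdays: 1820:Tue 1824:Sun✓ 1828:Fri 1832:Wed 1836:Mon 1840:Sat 1844:Thu 1848:Tue 1852:Sun✓ 1856:Fri 1860:Wed 1864:Mon 1868:Sat 1872:Thu 1876:Tue 1880:Sun✓ 1884:Fri 1888:Wed
Sunday: 1824, 1852, 1880 → 3.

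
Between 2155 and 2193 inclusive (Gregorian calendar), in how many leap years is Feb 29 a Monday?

Leap years in 2155–2193: 10 of them.
Feb 29 weekday advances by 5 (mod 7) from one leap year to the next four years later (or differs when a century non-leap intervenes).
Leap-day weekdays: 2156:Sun 2160:Fri 2164:Wed 2168:Mon✓ 2172:Sat 2176:Thu 2180:Tue 2184:Sun 2188:Fri 2192:Wed
Monday: 2168 → 1.

1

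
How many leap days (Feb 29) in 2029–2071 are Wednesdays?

2

Leap years in 2029–2071: 10 of them.
Feb 29 weekday advances by 5 (mod 7) from one leap year to the next four years later (or differs when a century non-leap intervenes).
Leap-day weekdays: 2032:Sun 2036:Fri 2040:Wed✓ 2044:Mon 2048:Sat 2052:Thu 2056:Tue 2060:Sun 2064:Fri 2068:Wed✓
Wednesday: 2040, 2068 → 2.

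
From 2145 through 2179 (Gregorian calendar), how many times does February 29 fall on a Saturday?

Leap years in 2145–2179: 8 of them.
Feb 29 weekday advances by 5 (mod 7) from one leap year to the next four years later (or differs when a century non-leap intervenes).
Leap-day weekdays: 2148:Thu 2152:Tue 2156:Sun 2160:Fri 2164:Wed 2168:Mon 2172:Sat✓ 2176:Thu
Saturday: 2172 → 1.

1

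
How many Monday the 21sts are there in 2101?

Check the 21st of each month of 2101: Jan 21: Fri, Feb 21: Mon, Mar 21: Mon, Apr 21: Thu, May 21: Sat, Jun 21: Tue, Jul 21: Thu, Aug 21: Sun, Sep 21: Wed, Oct 21: Fri, Nov 21: Mon, Dec 21: Wed.
Monday occurs in February, March, November — 3 months.

3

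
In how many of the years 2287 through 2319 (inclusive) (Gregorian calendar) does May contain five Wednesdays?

16

May has 31 days; it has five Wednesdays when Wednesday falls among the first (month-length − 28) days — i.e. when May 1 is one of Wednesday/Tuesday/Monday.
May 1 by year: 2287:Sun 2288:Tue✓ 2289:Wed✓ 2290:Thu 2291:Fri 2292:Sun 2293:Mon✓ 2294:Tue✓ 2295:Wed✓ 2296:Fri 2297:Sat 2298:Sun 2299:Mon✓ 2300:Tue✓ 2301:Wed✓ …(3 more)… 2305:Mon✓ 2306:Tue✓ 2307:Wed✓ 2308:Fri 2309:Sat 2310:Sun 2311:Mon✓ 2312:Wed✓ 2313:Thu 2314:Fri 2315:Sat 2316:Mon✓ 2317:Tue✓ 2318:Wed✓ 2319:Thu
Years with five Wednesdays: 2288, 2289, 2293, 2294, 2295, 2299, 2300, 2301, 2305, 2306, 2307, 2311, 2312, 2316, 2317, 2318 → 16.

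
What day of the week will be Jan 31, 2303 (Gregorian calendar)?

January 1, 2303 is a Thursday.
January 31 is day 31 of the year, i.e. 30 days after Jan 1.
30 mod 7 = 2, so advance 2 weekdays from Thursday: Saturday.

Saturday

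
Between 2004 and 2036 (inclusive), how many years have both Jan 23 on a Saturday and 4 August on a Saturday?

Check each year's weekday for Jan 23 and 4 August:
  2004: Fri/Wed  2005: Sun/Thu  2006: Mon/Fri  2007: Tue/Sat  2008: Wed/Mon  2009: Fri/Tue  2010: Sat/Wed  2011: Sun/Thu  2012: Mon/Sat  2013: Wed/Sun  2014: Thu/Mon  2015: Fri/Tue  2016: Sat/Thu  2017: Mon/Fri  …(5 more)…  2023: Mon/Fri  2024: Tue/Sun  2025: Thu/Mon  2026: Fri/Tue  2027: Sat/Wed  2028: Sun/Fri  2029: Tue/Sat  2030: Wed/Sun  2031: Thu/Mon  2032: Fri/Wed  2033: Sun/Thu  2034: Mon/Fri  2035: Tue/Sat  2036: Wed/Mon
Both conditions hold in: no year — 0.

0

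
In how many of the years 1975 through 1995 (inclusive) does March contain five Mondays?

9

March has 31 days; it has five Mondays when Monday falls among the first (month-length − 28) days — i.e. when March 1 is one of Monday/Sunday/Saturday.
March 1 by year: 1975:Sat✓ 1976:Mon✓ 1977:Tue 1978:Wed 1979:Thu 1980:Sat✓ 1981:Sun✓ 1982:Mon✓ 1983:Tue 1984:Thu 1985:Fri 1986:Sat✓ 1987:Sun✓ 1988:Tue 1989:Wed 1990:Thu 1991:Fri 1992:Sun✓ 1993:Mon✓ 1994:Tue 1995:Wed
Years with five Mondays: 1975, 1976, 1980, 1981, 1982, 1986, 1987, 1992, 1993 → 9.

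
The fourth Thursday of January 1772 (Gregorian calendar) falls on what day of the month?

January 1, 1772 is a Wednesday, so the first Thursday is the 2nd.
The fourth Thursday is 2 + 21 = 23.

23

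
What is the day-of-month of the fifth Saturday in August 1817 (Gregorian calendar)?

30

August 1, 1817 is a Friday, so the first Saturday is the 2nd.
The fifth Saturday is 2 + 28 = 30.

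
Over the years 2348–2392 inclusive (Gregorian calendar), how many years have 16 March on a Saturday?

Track 16 March's weekday year by year (advancing +1, or +2 across a Feb 29):
  2348: Tue  2349: Wed (+1)  2350: Thu (+1)  2351: Fri (+1)  2352: Sun (+2)
  2353: Mon (+1)  2354: Tue (+1)  2355: Wed (+1)  2356: Fri (+2)  2357: Sat (+1) ✓
  2358: Sun (+1)  2359: Mon (+1)  2360: Wed (+2)  2361: Thu (+1)  … (17 more years) …
  2379: Fri (+1)  2380: Sun (+2)  2381: Mon (+1)  2382: Tue (+1)  2383: Wed (+1)
  2384: Fri (+2)  2385: Sat (+1) ✓  2386: Sun (+1)  2387: Mon (+1)  2388: Wed (+2)
  2389: Thu (+1)  2390: Fri (+1)  2391: Sat (+1) ✓  2392: Mon (+2)
Saturday years: 2357, 2363, 2368, 2374, 2385, 2391 — 6 in total.

6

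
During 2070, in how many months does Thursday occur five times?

A month of length L has five Thursdays iff its first Thursday is on day ≤ L−28 (so day 1–3 in a 31-day month, 1–2 in a 30-day month, day 1 in a leap February).
Checking each month of 2070: Jan starts Wed (31d) ✓; Feb starts Sat (28d); Mar starts Sat (31d); Apr starts Tue (30d); May starts Thu (31d) ✓; Jun starts Sun (30d); Jul starts Tue (31d) ✓; Aug starts Fri (31d); Sep starts Mon (30d); Oct starts Wed (31d) ✓; Nov starts Sat (30d); Dec starts Mon (31d).
Five-Thursday months: January, May, July, October → 4.

4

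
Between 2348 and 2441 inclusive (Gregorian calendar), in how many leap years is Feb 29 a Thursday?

Leap years in 2348–2441: 24 of them.
Feb 29 weekday advances by 5 (mod 7) from one leap year to the next four years later (or differs when a century non-leap intervenes).
Leap-day weekdays: 2348:Sun 2352:Fri 2356:Wed 2360:Mon 2364:Sat 2368:Thu✓ 2372:Tue 2376:Sun 2380:Fri 2384:Wed 2388:Mon 2392:Sat 2396:Thu✓ 2400:Tue 2404:Sun 2408:Fri 2412:Wed 2416:Mon 2420:Sat 2424:Thu✓ 2428:Tue 2432:Sun 2436:Fri 2440:Wed
Thursday: 2368, 2396, 2424 → 3.

3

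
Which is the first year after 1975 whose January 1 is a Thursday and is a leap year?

1976

Jan 1 advances by 2 weekdays after a leap year and by 1 after a common year.
1975: Jan 1 is Wednesday.
1976: Thursday (leap)
1976 begins on a Thursday and is a leap year.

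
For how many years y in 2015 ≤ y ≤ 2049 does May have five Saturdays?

15

May has 31 days; it has five Saturdays when Saturday falls among the first (month-length − 28) days — i.e. when May 1 is one of Saturday/Friday/Thursday.
May 1 by year: 2015:Fri✓ 2016:Sun 2017:Mon 2018:Tue 2019:Wed 2020:Fri✓ 2021:Sat✓ 2022:Sun 2023:Mon 2024:Wed 2025:Thu✓ 2026:Fri✓ 2027:Sat✓ 2028:Mon 2029:Tue …(5 more)… 2035:Tue 2036:Thu✓ 2037:Fri✓ 2038:Sat✓ 2039:Sun 2040:Tue 2041:Wed 2042:Thu✓ 2043:Fri✓ 2044:Sun 2045:Mon 2046:Tue 2047:Wed 2048:Fri✓ 2049:Sat✓
Years with five Saturdays: 2015, 2020, 2021, 2025, 2026, 2027, 2031, 2032, 2036, 2037, 2038, 2042, 2043, 2048, 2049 → 15.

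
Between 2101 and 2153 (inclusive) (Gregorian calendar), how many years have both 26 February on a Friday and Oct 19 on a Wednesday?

2

Check each year's weekday for 26 February and Oct 19:
  2101: Sat/Wed  2102: Sun/Thu  2103: Mon/Fri  2104: Tue/Sun  2105: Thu/Mon  2106: Fri/Tue  2107: Sat/Wed  2108: Sun/Fri  2109: Tue/Sat  2110: Wed/Sun  2111: Thu/Mon  2112: Fri/Wed ✓  2113: Sun/Thu  2114: Mon/Fri  …(25 more)…  2140: Fri/Wed ✓  2141: Sun/Thu  2142: Mon/Fri  2143: Tue/Sat  2144: Wed/Mon  2145: Fri/Tue  2146: Sat/Wed  2147: Sun/Thu  2148: Mon/Sat  2149: Wed/Sun  2150: Thu/Mon  2151: Fri/Tue  2152: Sat/Thu  2153: Mon/Fri
Both conditions hold in: 2112, 2140 — 2.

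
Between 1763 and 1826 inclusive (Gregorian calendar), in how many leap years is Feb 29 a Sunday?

Leap years in 1763–1826: 15 of them.
Feb 29 weekday advances by 5 (mod 7) from one leap year to the next four years later (or differs when a century non-leap intervenes).
Leap-day weekdays: 1764:Wed 1768:Mon 1772:Sat 1776:Thu 1780:Tue 1784:Sun✓ 1788:Fri 1792:Wed 1796:Mon 1804:Wed 1808:Mon 1812:Sat 1816:Thu 1820:Tue 1824:Sun✓
Sunday: 1784, 1824 → 2.

2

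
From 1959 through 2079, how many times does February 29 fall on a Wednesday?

4

Leap years in 1959–2079: 30 of them.
Feb 29 weekday advances by 5 (mod 7) from one leap year to the next four years later (or differs when a century non-leap intervenes).
Leap-day weekdays: 1960:Mon 1964:Sat 1968:Thu 1972:Tue 1976:Sun 1980:Fri 1984:Wed✓ 1988:Mon 1992:Sat 1996:Thu 2000:Tue 2004:Sun 2008:Fri …(4 more)… 2028:Tue 2032:Sun 2036:Fri 2040:Wed✓ 2044:Mon 2048:Sat 2052:Thu 2056:Tue 2060:Sun 2064:Fri 2068:Wed✓ 2072:Mon 2076:Sat
Wednesday: 1984, 2012, 2040, 2068 → 4.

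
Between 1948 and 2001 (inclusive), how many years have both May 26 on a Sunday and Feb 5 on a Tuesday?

5

Check each year's weekday for May 26 and Feb 5:
  1948: Wed/Thu  1949: Thu/Sat  1950: Fri/Sun  1951: Sat/Mon  1952: Mon/Tue  1953: Tue/Thu  1954: Wed/Fri  1955: Thu/Sat  1956: Sat/Sun  1957: Sun/Tue ✓  1958: Mon/Wed  1959: Tue/Thu  1960: Thu/Fri  1961: Fri/Sun  …(26 more)…  1988: Thu/Fri  1989: Fri/Sun  1990: Sat/Mon  1991: Sun/Tue ✓  1992: Tue/Wed  1993: Wed/Fri  1994: Thu/Sat  1995: Fri/Sun  1996: Sun/Mon  1997: Mon/Wed  1998: Tue/Thu  1999: Wed/Fri  2000: Fri/Sat  2001: Sat/Mon
Both conditions hold in: 1957, 1963, 1974, 1985, 1991 — 5.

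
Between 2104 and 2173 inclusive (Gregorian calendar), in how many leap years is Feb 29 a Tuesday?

Leap years in 2104–2173: 18 of them.
Feb 29 weekday advances by 5 (mod 7) from one leap year to the next four years later (or differs when a century non-leap intervenes).
Leap-day weekdays: 2104:Fri 2108:Wed 2112:Mon 2116:Sat 2120:Thu 2124:Tue✓ 2128:Sun 2132:Fri 2136:Wed 2140:Mon 2144:Sat 2148:Thu 2152:Tue✓ 2156:Sun 2160:Fri 2164:Wed 2168:Mon 2172:Sat
Tuesday: 2124, 2152 → 2.

2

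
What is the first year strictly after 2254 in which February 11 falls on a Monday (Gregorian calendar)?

From one year to the next, a fixed date's weekday advances by 1, or by 2 when a Feb 29 lies between the two dates.
2254: February 11 is Saturday.
2255: Sunday (+1)
2256: Monday (+1)
February 11 falls on a Monday in 2256.

2256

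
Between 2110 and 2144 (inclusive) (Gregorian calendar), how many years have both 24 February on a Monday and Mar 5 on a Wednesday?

4

Check each year's weekday for 24 February and Mar 5:
  2110: Mon/Wed ✓  2111: Tue/Thu  2112: Wed/Sat  2113: Fri/Sun  2114: Sat/Mon  2115: Sun/Tue  2116: Mon/Thu  2117: Wed/Fri  2118: Thu/Sat  2119: Fri/Sun  2120: Sat/Tue  2121: Mon/Wed ✓  2122: Tue/Thu  2123: Wed/Fri  …(7 more)…  2131: Sat/Mon  2132: Sun/Wed  2133: Tue/Thu  2134: Wed/Fri  2135: Thu/Sat  2136: Fri/Mon  2137: Sun/Tue  2138: Mon/Wed ✓  2139: Tue/Thu  2140: Wed/Sat  2141: Fri/Sun  2142: Sat/Mon  2143: Sun/Tue  2144: Mon/Thu
Both conditions hold in: 2110, 2121, 2127, 2138 — 4.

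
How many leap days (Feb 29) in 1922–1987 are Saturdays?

2

Leap years in 1922–1987: 16 of them.
Feb 29 weekday advances by 5 (mod 7) from one leap year to the next four years later (or differs when a century non-leap intervenes).
Leap-day weekdays: 1924:Fri 1928:Wed 1932:Mon 1936:Sat✓ 1940:Thu 1944:Tue 1948:Sun 1952:Fri 1956:Wed 1960:Mon 1964:Sat✓ 1968:Thu 1972:Tue 1976:Sun 1980:Fri 1984:Wed
Saturday: 1936, 1964 → 2.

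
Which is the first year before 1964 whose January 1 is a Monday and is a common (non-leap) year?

1962

Jan 1 advances by 2 weekdays after a leap year and by 1 after a common year.
1964: Jan 1 is Wednesday (leap).
1963: Tuesday
1962: Monday
1962 begins on a Monday and is a common year.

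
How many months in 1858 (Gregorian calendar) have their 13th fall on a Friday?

Check the 13th of each month of 1858: Jan 13: Wed, Feb 13: Sat, Mar 13: Sat, Apr 13: Tue, May 13: Thu, Jun 13: Sun, Jul 13: Tue, Aug 13: Fri, Sep 13: Mon, Oct 13: Wed, Nov 13: Sat, Dec 13: Mon.
Friday occurs in August — 1 month.

1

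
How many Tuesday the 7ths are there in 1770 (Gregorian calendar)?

Check the 7th of each month of 1770: Jan 7: Sun, Feb 7: Wed, Mar 7: Wed, Apr 7: Sat, May 7: Mon, Jun 7: Thu, Jul 7: Sat, Aug 7: Tue, Sep 7: Fri, Oct 7: Sun, Nov 7: Wed, Dec 7: Fri.
Tuesday occurs in August — 1 month.

1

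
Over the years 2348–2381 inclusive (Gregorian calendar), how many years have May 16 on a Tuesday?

5

Track May 16's weekday year by year (advancing +1, or +2 across a Feb 29):
  2348: Sun  2349: Mon (+1)  2350: Tue (+1) ✓  2351: Wed (+1)  2352: Fri (+2)
  2353: Sat (+1)  2354: Sun (+1)  2355: Mon (+1)  2356: Wed (+2)  2357: Thu (+1)
  2358: Fri (+1)  2359: Sat (+1)  2360: Mon (+2)  2361: Tue (+1) ✓  … (6 more years) …
  2368: Thu (+2)  2369: Fri (+1)  2370: Sat (+1)  2371: Sun (+1)  2372: Tue (+2) ✓
  2373: Wed (+1)  2374: Thu (+1)  2375: Fri (+1)  2376: Sun (+2)  2377: Mon (+1)
  2378: Tue (+1) ✓  2379: Wed (+1)  2380: Fri (+2)  2381: Sat (+1)
Tuesday years: 2350, 2361, 2367, 2372, 2378 — 5 in total.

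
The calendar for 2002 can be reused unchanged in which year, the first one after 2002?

2013

Two years share a calendar iff Jan 1 falls on the same weekday and both are leap or both are common. 2002: Jan 1 is Tuesday, common year.
2003: Jan 1 Wednesday, common
2004: Jan 1 Thursday, leap
2005: Jan 1 Saturday, common
2006: Jan 1 Sunday, common
2007: Jan 1 Monday, common
2008: Jan 1 Tuesday, leap
2009: Jan 1 Thursday, common
2010: Jan 1 Friday, common
2011: Jan 1 Saturday, common
2012: Jan 1 Sunday, leap
2013: Jan 1 Tuesday, common
2013 matches on both conditions.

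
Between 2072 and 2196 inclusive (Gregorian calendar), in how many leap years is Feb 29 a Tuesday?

Leap years in 2072–2196: 31 of them.
Feb 29 weekday advances by 5 (mod 7) from one leap year to the next four years later (or differs when a century non-leap intervenes).
Leap-day weekdays: 2072:Mon 2076:Sat 2080:Thu 2084:Tue✓ 2088:Sun 2092:Fri 2096:Wed 2104:Fri 2108:Wed 2112:Mon 2116:Sat 2120:Thu 2124:Tue✓ …(5 more)… 2148:Thu 2152:Tue✓ 2156:Sun 2160:Fri 2164:Wed 2168:Mon 2172:Sat 2176:Thu 2180:Tue✓ 2184:Sun 2188:Fri 2192:Wed 2196:Mon
Tuesday: 2084, 2124, 2152, 2180 → 4.

4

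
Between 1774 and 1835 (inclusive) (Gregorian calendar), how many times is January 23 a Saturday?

Track January 23's weekday year by year (advancing +1, or +2 across a Feb 29):
  1774: Sun  1775: Mon (+1)  1776: Tue (+1)  1777: Thu (+2)  1778: Fri (+1)
  1779: Sat (+1) ✓  1780: Sun (+1)  1781: Tue (+2)  1782: Wed (+1)  1783: Thu (+1)
  1784: Fri (+1)  1785: Sun (+2)  1786: Mon (+1)  1787: Tue (+1)  … (34 more years) …
  1822: Wed (+1)  1823: Thu (+1)  1824: Fri (+1)  1825: Sun (+2)  1826: Mon (+1)
  1827: Tue (+1)  1828: Wed (+1)  1829: Fri (+2)  1830: Sat (+1) ✓  1831: Sun (+1)
  1832: Mon (+1)  1833: Wed (+2)  1834: Thu (+1)  1835: Fri (+1)
Saturday years: 1779, 1790, 1796, 1802, 1808, 1813, 1819, 1830 — 8 in total.

8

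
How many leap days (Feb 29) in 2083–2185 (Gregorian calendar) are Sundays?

4

Leap years in 2083–2185: 25 of them.
Feb 29 weekday advances by 5 (mod 7) from one leap year to the next four years later (or differs when a century non-leap intervenes).
Leap-day weekdays: 2084:Tue 2088:Sun✓ 2092:Fri 2096:Wed 2104:Fri 2108:Wed 2112:Mon 2116:Sat 2120:Thu 2124:Tue 2128:Sun✓ 2132:Fri 2136:Wed 2140:Mon 2144:Sat 2148:Thu 2152:Tue 2156:Sun✓ 2160:Fri 2164:Wed 2168:Mon 2172:Sat 2176:Thu 2180:Tue 2184:Sun✓
Sunday: 2088, 2128, 2156, 2184 → 4.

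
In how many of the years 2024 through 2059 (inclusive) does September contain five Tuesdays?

September has 30 days; it has five Tuesdays when Tuesday falls among the first (month-length − 28) days — i.e. when September 1 is one of Tuesday/Monday.
September 1 by year: 2024:Sun 2025:Mon✓ 2026:Tue✓ 2027:Wed 2028:Fri 2029:Sat 2030:Sun 2031:Mon✓ 2032:Wed 2033:Thu 2034:Fri 2035:Sat 2036:Mon✓ 2037:Tue✓ 2038:Wed …(6 more)… 2045:Fri 2046:Sat 2047:Sun 2048:Tue✓ 2049:Wed 2050:Thu 2051:Fri 2052:Sun 2053:Mon✓ 2054:Tue✓ 2055:Wed 2056:Fri 2057:Sat 2058:Sun 2059:Mon✓
Years with five Tuesdays: 2025, 2026, 2031, 2036, 2037, 2042, 2043, 2048, 2053, 2054, 2059 → 11.

11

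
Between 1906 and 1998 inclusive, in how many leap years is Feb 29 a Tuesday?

3

Leap years in 1906–1998: 23 of them.
Feb 29 weekday advances by 5 (mod 7) from one leap year to the next four years later (or differs when a century non-leap intervenes).
Leap-day weekdays: 1908:Sat 1912:Thu 1916:Tue✓ 1920:Sun 1924:Fri 1928:Wed 1932:Mon 1936:Sat 1940:Thu 1944:Tue✓ 1948:Sun 1952:Fri 1956:Wed 1960:Mon 1964:Sat 1968:Thu 1972:Tue✓ 1976:Sun 1980:Fri 1984:Wed 1988:Mon 1992:Sat 1996:Thu
Tuesday: 1916, 1944, 1972 → 3.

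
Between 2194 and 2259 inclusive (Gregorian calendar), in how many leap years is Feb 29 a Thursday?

2

Leap years in 2194–2259: 15 of them.
Feb 29 weekday advances by 5 (mod 7) from one leap year to the next four years later (or differs when a century non-leap intervenes).
Leap-day weekdays: 2196:Mon 2204:Wed 2208:Mon 2212:Sat 2216:Thu✓ 2220:Tue 2224:Sun 2228:Fri 2232:Wed 2236:Mon 2240:Sat 2244:Thu✓ 2248:Tue 2252:Sun 2256:Fri
Thursday: 2216, 2244 → 2.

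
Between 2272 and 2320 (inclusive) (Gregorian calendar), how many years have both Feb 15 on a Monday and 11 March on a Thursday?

Check each year's weekday for Feb 15 and 11 March:
  2272: Thu/Mon  2273: Sat/Tue  2274: Sun/Wed  2275: Mon/Thu ✓  2276: Tue/Sat  2277: Thu/Sun  2278: Fri/Mon  2279: Sat/Tue  2280: Sun/Thu  2281: Tue/Fri  2282: Wed/Sat  2283: Thu/Sun  2284: Fri/Tue  2285: Sun/Wed  …(21 more)…  2307: Fri/Mon  2308: Sat/Wed  2309: Mon/Thu ✓  2310: Tue/Fri  2311: Wed/Sat  2312: Thu/Mon  2313: Sat/Tue  2314: Sun/Wed  2315: Mon/Thu ✓  2316: Tue/Sat  2317: Thu/Sun  2318: Fri/Mon  2319: Sat/Tue  2320: Sun/Thu
Both conditions hold in: 2275, 2286, 2297, 2309, 2315 — 5.

5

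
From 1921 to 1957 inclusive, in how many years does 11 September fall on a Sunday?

6

Track 11 September's weekday year by year (advancing +1, or +2 across a Feb 29):
  1921: Sun ✓  1922: Mon (+1)  1923: Tue (+1)  1924: Thu (+2)  1925: Fri (+1)
  1926: Sat (+1)  1927: Sun (+1) ✓  1928: Tue (+2)  1929: Wed (+1)  1930: Thu (+1)
  1931: Fri (+1)  1932: Sun (+2) ✓  1933: Mon (+1)  1934: Tue (+1)  … (9 more years) …
  1944: Mon (+2)  1945: Tue (+1)  1946: Wed (+1)  1947: Thu (+1)  1948: Sat (+2)
  1949: Sun (+1) ✓  1950: Mon (+1)  1951: Tue (+1)  1952: Thu (+2)  1953: Fri (+1)
  1954: Sat (+1)  1955: Sun (+1) ✓  1956: Tue (+2)  1957: Wed (+1)
Sunday years: 1921, 1927, 1932, 1938, 1949, 1955 — 6 in total.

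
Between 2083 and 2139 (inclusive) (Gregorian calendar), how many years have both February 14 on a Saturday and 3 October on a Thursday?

0

Check each year's weekday for February 14 and 3 October:
  2083: Sun/Sun  2084: Mon/Tue  2085: Wed/Wed  2086: Thu/Thu  2087: Fri/Fri  2088: Sat/Sun  2089: Mon/Mon  2090: Tue/Tue  2091: Wed/Wed  2092: Thu/Fri  2093: Sat/Sat  2094: Sun/Sun  2095: Mon/Mon  2096: Tue/Wed  …(29 more)…  2126: Thu/Thu  2127: Fri/Fri  2128: Sat/Sun  2129: Mon/Mon  2130: Tue/Tue  2131: Wed/Wed  2132: Thu/Fri  2133: Sat/Sat  2134: Sun/Sun  2135: Mon/Mon  2136: Tue/Wed  2137: Thu/Thu  2138: Fri/Fri  2139: Sat/Sat
Both conditions hold in: no year — 0.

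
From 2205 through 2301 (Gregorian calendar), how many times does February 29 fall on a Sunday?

Leap years in 2205–2301: 23 of them.
Feb 29 weekday advances by 5 (mod 7) from one leap year to the next four years later (or differs when a century non-leap intervenes).
Leap-day weekdays: 2208:Mon 2212:Sat 2216:Thu 2220:Tue 2224:Sun✓ 2228:Fri 2232:Wed 2236:Mon 2240:Sat 2244:Thu 2248:Tue 2252:Sun✓ 2256:Fri 2260:Wed 2264:Mon 2268:Sat 2272:Thu 2276:Tue 2280:Sun✓ 2284:Fri 2288:Wed 2292:Mon 2296:Sat
Sunday: 2224, 2252, 2280 → 3.

3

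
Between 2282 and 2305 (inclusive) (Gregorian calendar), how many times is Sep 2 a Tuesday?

Track Sep 2's weekday year by year (advancing +1, or +2 across a Feb 29):
  2282: Sat  2283: Sun (+1)  2284: Tue (+2) ✓  2285: Wed (+1)  2286: Thu (+1)
  2287: Fri (+1)  2288: Sun (+2)  2289: Mon (+1)  2290: Tue (+1) ✓  2291: Wed (+1)
  2292: Fri (+2)  2293: Sat (+1)  2294: Sun (+1)  2295: Mon (+1)  2296: Wed (+2)
  2297: Thu (+1)  2298: Fri (+1)  2299: Sat (+1)  2300: Sun (+1)  2301: Mon (+1)
  2302: Tue (+1) ✓  2303: Wed (+1)  2304: Fri (+2)  2305: Sat (+1)
Tuesday years: 2284, 2290, 2302 — 3 in total.

3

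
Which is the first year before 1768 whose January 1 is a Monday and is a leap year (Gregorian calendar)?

1748

Jan 1 advances by 2 weekdays after a leap year and by 1 after a common year.
1768: Jan 1 is Friday (leap).
1767: Thursday
1766: Wednesday
1765: Tuesday
1764: Sunday (leap)
1763: Saturday
1762: Friday
1761: Thursday
1760: Tuesday (leap)
1759: Monday
1758: Sunday
1757: Saturday
1756: Thursday (leap)
1755: Wednesday
1754: Tuesday
1753: Monday
1752: Saturday (leap)
1751: Friday
1750: Thursday
1749: Wednesday
1748: Monday (leap)
1748 begins on a Monday and is a leap year.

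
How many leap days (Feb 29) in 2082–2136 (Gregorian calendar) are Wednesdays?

Leap years in 2082–2136: 13 of them.
Feb 29 weekday advances by 5 (mod 7) from one leap year to the next four years later (or differs when a century non-leap intervenes).
Leap-day weekdays: 2084:Tue 2088:Sun 2092:Fri 2096:Wed✓ 2104:Fri 2108:Wed✓ 2112:Mon 2116:Sat 2120:Thu 2124:Tue 2128:Sun 2132:Fri 2136:Wed✓
Wednesday: 2096, 2108, 2136 → 3.

3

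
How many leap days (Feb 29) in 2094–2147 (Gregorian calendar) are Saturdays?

2

Leap years in 2094–2147: 12 of them.
Feb 29 weekday advances by 5 (mod 7) from one leap year to the next four years later (or differs when a century non-leap intervenes).
Leap-day weekdays: 2096:Wed 2104:Fri 2108:Wed 2112:Mon 2116:Sat✓ 2120:Thu 2124:Tue 2128:Sun 2132:Fri 2136:Wed 2140:Mon 2144:Sat✓
Saturday: 2116, 2144 → 2.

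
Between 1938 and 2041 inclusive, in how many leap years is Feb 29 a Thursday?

4

Leap years in 1938–2041: 26 of them.
Feb 29 weekday advances by 5 (mod 7) from one leap year to the next four years later (or differs when a century non-leap intervenes).
Leap-day weekdays: 1940:Thu✓ 1944:Tue 1948:Sun 1952:Fri 1956:Wed 1960:Mon 1964:Sat 1968:Thu✓ 1972:Tue 1976:Sun 1980:Fri 1984:Wed 1988:Mon 1992:Sat 1996:Thu✓ 2000:Tue 2004:Sun 2008:Fri 2012:Wed 2016:Mon 2020:Sat 2024:Thu✓ 2028:Tue 2032:Sun 2036:Fri 2040:Wed
Thursday: 1940, 1968, 1996, 2024 → 4.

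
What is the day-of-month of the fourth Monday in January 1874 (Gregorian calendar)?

January 1, 1874 is a Thursday, so the first Monday is the 5th.
The fourth Monday is 5 + 21 = 26.

26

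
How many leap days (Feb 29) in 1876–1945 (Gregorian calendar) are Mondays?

Leap years in 1876–1945: 17 of them.
Feb 29 weekday advances by 5 (mod 7) from one leap year to the next four years later (or differs when a century non-leap intervenes).
Leap-day weekdays: 1876:Tue 1880:Sun 1884:Fri 1888:Wed 1892:Mon✓ 1896:Sat 1904:Mon✓ 1908:Sat 1912:Thu 1916:Tue 1920:Sun 1924:Fri 1928:Wed 1932:Mon✓ 1936:Sat 1940:Thu 1944:Tue
Monday: 1892, 1904, 1932 → 3.

3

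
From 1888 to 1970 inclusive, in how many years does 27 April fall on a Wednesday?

12

Track 27 April's weekday year by year (advancing +1, or +2 across a Feb 29):
  1888: Fri  1889: Sat (+1)  1890: Sun (+1)  1891: Mon (+1)  1892: Wed (+2) ✓
  1893: Thu (+1)  1894: Fri (+1)  1895: Sat (+1)  1896: Mon (+2)  1897: Tue (+1)
  1898: Wed (+1) ✓  1899: Thu (+1)  1900: Fri (+1)  1901: Sat (+1)  … (55 more years) …
  1957: Sat (+1)  1958: Sun (+1)  1959: Mon (+1)  1960: Wed (+2) ✓  1961: Thu (+1)
  1962: Fri (+1)  1963: Sat (+1)  1964: Mon (+2)  1965: Tue (+1)  1966: Wed (+1) ✓
  1967: Thu (+1)  1968: Sat (+2)  1969: Sun (+1)  1970: Mon (+1)
Wednesday years: 1892, 1898, 1904, 1910, 1921, 1927, 1932, 1938, 1949, 1955, 1960, 1966 — 12 in total.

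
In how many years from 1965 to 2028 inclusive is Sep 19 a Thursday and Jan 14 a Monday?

6

Check each year's weekday for Sep 19 and Jan 14:
  1965: Sun/Thu  1966: Mon/Fri  1967: Tue/Sat  1968: Thu/Sun  1969: Fri/Tue  1970: Sat/Wed  1971: Sun/Thu  1972: Tue/Fri  1973: Wed/Sun  1974: Thu/Mon ✓  1975: Fri/Tue  1976: Sun/Wed  1977: Mon/Fri  1978: Tue/Sat  …(36 more)…  2015: Sat/Wed  2016: Mon/Thu  2017: Tue/Sat  2018: Wed/Sun  2019: Thu/Mon ✓  2020: Sat/Tue  2021: Sun/Thu  2022: Mon/Fri  2023: Tue/Sat  2024: Thu/Sun  2025: Fri/Tue  2026: Sat/Wed  2027: Sun/Thu  2028: Tue/Fri
Both conditions hold in: 1974, 1985, 1991, 2002, 2013, 2019 — 6.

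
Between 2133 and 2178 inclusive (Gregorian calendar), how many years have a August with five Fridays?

August has 31 days; it has five Fridays when Friday falls among the first (month-length − 28) days — i.e. when August 1 is one of Friday/Thursday/Wednesday.
August 1 by year: 2133:Sat 2134:Sun 2135:Mon 2136:Wed✓ 2137:Thu✓ 2138:Fri✓ 2139:Sat 2140:Mon 2141:Tue 2142:Wed✓ 2143:Thu✓ 2144:Sat 2145:Sun 2146:Mon 2147:Tue …(16 more)… 2164:Wed✓ 2165:Thu✓ 2166:Fri✓ 2167:Sat 2168:Mon 2169:Tue 2170:Wed✓ 2171:Thu✓ 2172:Sat 2173:Sun 2174:Mon 2175:Tue 2176:Thu✓ 2177:Fri✓ 2178:Sat
Years with five Fridays: 2136, 2137, 2138, 2142, 2143, 2148, 2149, 2153, 2154, 2155, 2159, 2160, 2164, 2165, 2166, 2170, 2171, 2176, 2177 → 19.

19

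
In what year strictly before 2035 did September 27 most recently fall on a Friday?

From one year to the next, a fixed date's weekday advances by 1, or by 2 when a Feb 29 lies between the two dates.
2035: September 27 is Thursday.
2034: Wednesday (−1)
2033: Tuesday (−1)
2032: Monday (−1)
2031: Saturday (−2)
2030: Friday (−1)
September 27 falls on a Friday in 2030.

2030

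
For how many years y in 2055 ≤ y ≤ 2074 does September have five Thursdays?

6

September has 30 days; it has five Thursdays when Thursday falls among the first (month-length − 28) days — i.e. when September 1 is one of Thursday/Wednesday.
September 1 by year: 2055:Wed✓ 2056:Fri 2057:Sat 2058:Sun 2059:Mon 2060:Wed✓ 2061:Thu✓ 2062:Fri 2063:Sat 2064:Mon 2065:Tue 2066:Wed✓ 2067:Thu✓ 2068:Sat 2069:Sun 2070:Mon 2071:Tue 2072:Thu✓ 2073:Fri 2074:Sat
Years with five Thursdays: 2055, 2060, 2061, 2066, 2067, 2072 → 6.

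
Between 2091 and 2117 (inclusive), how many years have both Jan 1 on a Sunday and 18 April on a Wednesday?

2

Check each year's weekday for Jan 1 and 18 April:
  2091: Mon/Wed  2092: Tue/Fri  2093: Thu/Sat  2094: Fri/Sun  2095: Sat/Mon  2096: Sun/Wed ✓  2097: Tue/Thu  2098: Wed/Fri  2099: Thu/Sat  2100: Fri/Sun  2101: Sat/Mon  2102: Sun/Tue  2103: Mon/Wed  2104: Tue/Fri  2105: Thu/Sat  2106: Fri/Sun  2107: Sat/Mon  2108: Sun/Wed ✓  2109: Tue/Thu  2110: Wed/Fri  2111: Thu/Sat  2112: Fri/Mon  2113: Sun/Tue  2114: Mon/Wed  2115: Tue/Thu  2116: Wed/Sat  2117: Fri/Sun
Both conditions hold in: 2096, 2108 — 2.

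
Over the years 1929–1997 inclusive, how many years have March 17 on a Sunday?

11

Track March 17's weekday year by year (advancing +1, or +2 across a Feb 29):
  1929: Sun ✓  1930: Mon (+1)  1931: Tue (+1)  1932: Thu (+2)  1933: Fri (+1)
  1934: Sat (+1)  1935: Sun (+1) ✓  1936: Tue (+2)  1937: Wed (+1)  1938: Thu (+1)
  1939: Fri (+1)  1940: Sun (+2) ✓  1941: Mon (+1)  1942: Tue (+1)  … (41 more years) …
  1984: Sat (+2)  1985: Sun (+1) ✓  1986: Mon (+1)  1987: Tue (+1)  1988: Thu (+2)
  1989: Fri (+1)  1990: Sat (+1)  1991: Sun (+1) ✓  1992: Tue (+2)  1993: Wed (+1)
  1994: Thu (+1)  1995: Fri (+1)  1996: Sun (+2) ✓  1997: Mon (+1)
Sunday years: 1929, 1935, 1940, 1946, 1957, 1963, 1968, 1974, 1985, 1991, 1996 — 11 in total.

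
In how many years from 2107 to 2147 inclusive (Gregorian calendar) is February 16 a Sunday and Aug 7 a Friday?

2

Check each year's weekday for February 16 and Aug 7:
  2107: Wed/Sun  2108: Thu/Tue  2109: Sat/Wed  2110: Sun/Thu  2111: Mon/Fri  2112: Tue/Sun  2113: Thu/Mon  2114: Fri/Tue  2115: Sat/Wed  2116: Sun/Fri ✓  2117: Tue/Sat  2118: Wed/Sun  2119: Thu/Mon  2120: Fri/Wed  …(13 more)…  2134: Tue/Sat  2135: Wed/Sun  2136: Thu/Tue  2137: Sat/Wed  2138: Sun/Thu  2139: Mon/Fri  2140: Tue/Sun  2141: Thu/Mon  2142: Fri/Tue  2143: Sat/Wed  2144: Sun/Fri ✓  2145: Tue/Sat  2146: Wed/Sun  2147: Thu/Mon
Both conditions hold in: 2116, 2144 — 2.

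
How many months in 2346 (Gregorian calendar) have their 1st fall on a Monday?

Check the 1st of each month of 2346: Jan 1: Tue, Feb 1: Fri, Mar 1: Fri, Apr 1: Mon, May 1: Wed, Jun 1: Sat, Jul 1: Mon, Aug 1: Thu, Sep 1: Sun, Oct 1: Tue, Nov 1: Fri, Dec 1: Sun.
Monday occurs in April, July — 2 months.

2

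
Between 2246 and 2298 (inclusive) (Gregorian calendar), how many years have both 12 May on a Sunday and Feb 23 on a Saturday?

6

Check each year's weekday for 12 May and Feb 23:
  2246: Tue/Mon  2247: Wed/Tue  2248: Fri/Wed  2249: Sat/Fri  2250: Sun/Sat ✓  2251: Mon/Sun  2252: Wed/Mon  2253: Thu/Wed  2254: Fri/Thu  2255: Sat/Fri  2256: Mon/Sat  2257: Tue/Mon  2258: Wed/Tue  2259: Thu/Wed  …(25 more)…  2285: Tue/Mon  2286: Wed/Tue  2287: Thu/Wed  2288: Sat/Thu  2289: Sun/Sat ✓  2290: Mon/Sun  2291: Tue/Mon  2292: Thu/Tue  2293: Fri/Thu  2294: Sat/Fri  2295: Sun/Sat ✓  2296: Tue/Sun  2297: Wed/Tue  2298: Thu/Wed
Both conditions hold in: 2250, 2261, 2267, 2278, 2289, 2295 — 6.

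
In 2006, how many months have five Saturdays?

A month of length L has five Saturdays iff its first Saturday is on day ≤ L−28 (so day 1–3 in a 31-day month, 1–2 in a 30-day month, day 1 in a leap February).
Checking each month of 2006: Jan starts Sun (31d); Feb starts Wed (28d); Mar starts Wed (31d); Apr starts Sat (30d) ✓; May starts Mon (31d); Jun starts Thu (30d); Jul starts Sat (31d) ✓; Aug starts Tue (31d); Sep starts Fri (30d) ✓; Oct starts Sun (31d); Nov starts Wed (30d); Dec starts Fri (31d) ✓.
Five-Saturday months: April, July, September, December → 4.

4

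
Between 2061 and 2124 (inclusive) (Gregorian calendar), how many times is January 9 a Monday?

10

Track January 9's weekday year by year (advancing +1, or +2 across a Feb 29):
  2061: Sun  2062: Mon (+1) ✓  2063: Tue (+1)  2064: Wed (+1)  2065: Fri (+2)
  2066: Sat (+1)  2067: Sun (+1)  2068: Mon (+1) ✓  2069: Wed (+2)  2070: Thu (+1)
  2071: Fri (+1)  2072: Sat (+1)  2073: Mon (+2) ✓  2074: Tue (+1)  … (36 more years) …
  2111: Fri (+1)  2112: Sat (+1)  2113: Mon (+2) ✓  2114: Tue (+1)  2115: Wed (+1)
  2116: Thu (+1)  2117: Sat (+2)  2118: Sun (+1)  2119: Mon (+1) ✓  2120: Tue (+1)
  2121: Thu (+2)  2122: Fri (+1)  2123: Sat (+1)  2124: Sun (+1)
Monday years: 2062, 2068, 2073, 2079, 2090, 2096, 2102, 2108, 2113, 2119 — 10 in total.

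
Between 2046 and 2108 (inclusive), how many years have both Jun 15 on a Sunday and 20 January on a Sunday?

Check each year's weekday for Jun 15 and 20 January:
  2046: Fri/Sat  2047: Sat/Sun  2048: Mon/Mon  2049: Tue/Wed  2050: Wed/Thu  2051: Thu/Fri  2052: Sat/Sat  2053: Sun/Mon  2054: Mon/Tue  2055: Tue/Wed  2056: Thu/Thu  2057: Fri/Sat  2058: Sat/Sun  2059: Sun/Mon  …(35 more)…  2095: Wed/Thu  2096: Fri/Fri  2097: Sat/Sun  2098: Sun/Mon  2099: Mon/Tue  2100: Tue/Wed  2101: Wed/Thu  2102: Thu/Fri  2103: Fri/Sat  2104: Sun/Sun ✓  2105: Mon/Tue  2106: Tue/Wed  2107: Wed/Thu  2108: Fri/Fri
Both conditions hold in: 2064, 2092, 2104 — 3.

3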